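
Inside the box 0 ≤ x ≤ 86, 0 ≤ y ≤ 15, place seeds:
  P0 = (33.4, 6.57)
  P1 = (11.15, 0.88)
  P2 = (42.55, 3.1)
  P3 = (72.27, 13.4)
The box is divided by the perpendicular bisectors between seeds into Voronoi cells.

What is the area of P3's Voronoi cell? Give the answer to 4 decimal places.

Area of P3's cell: 424.9511

1. box [0,86]×[0,15]: [(0, 0) (86, 0) (86, 15) (0, 15)]
2. ⊥bis P3·P0 via (52.835,9.985): [(54.5895, 0) (86, 0) (86, 15) (51.9538, 15)]  |A|=490.9253
3. ⊥bis P3·P1 via (41.71,7.14): [(54.5895, 0) (86, 0) (86, 15) (51.9538, 15)]  |A|=490.9253
4. ⊥bis P3·P2 via (57.41,8.25): [(60.2692, 0) (86, 0) (86, 15) (55.0707, 15)]  |A|=424.9511
5. canonical 4-gon: [(60.2692, 0) (86, 0) (86, 15) (55.0707, 15)]
6. shoelace: 424.9511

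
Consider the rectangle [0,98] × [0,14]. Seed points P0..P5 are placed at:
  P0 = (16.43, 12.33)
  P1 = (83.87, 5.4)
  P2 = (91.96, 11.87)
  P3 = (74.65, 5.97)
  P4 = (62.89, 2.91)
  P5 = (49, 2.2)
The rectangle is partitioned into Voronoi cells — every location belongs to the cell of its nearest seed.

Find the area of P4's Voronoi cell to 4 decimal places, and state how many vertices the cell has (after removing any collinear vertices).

1. box [0,98]×[0,14]: [(0, 0) (98, 0) (98, 14) (0, 14)]
2. ⊥bis P4·P0 via (39.66,7.62): [(38.115, 0) (98, 0) (98, 14) (40.9536, 14)]  |A|=818.5199
3. ⊥bis P4·P1 via (73.38,4.155): [(38.115, 0) (73.8731, 0) (72.2116, 14) (40.9536, 14)]  |A|=469.1127
4. ⊥bis P4·P2 via (77.425,7.39): [(38.115, 0) (73.8731, 0) (72.2116, 14) (40.9536, 14)]  |A|=469.1127
5. ⊥bis P4·P3 via (68.77,4.44): [(38.115, 0) (69.9253, 0) (66.2824, 14) (40.9536, 14)]  |A|=399.9742
6. ⊥bis P4·P5 via (55.945,2.555): [(56.0756, 0) (69.9253, 0) (66.2824, 14) (55.36, 14)]  |A|=173.4052
7. canonical 4-gon: [(56.0756, 0) (69.9253, 0) (66.2824, 14) (55.36, 14)]
8. shoelace: 173.4052

Area of P4's cell: 173.4052 (4 vertices)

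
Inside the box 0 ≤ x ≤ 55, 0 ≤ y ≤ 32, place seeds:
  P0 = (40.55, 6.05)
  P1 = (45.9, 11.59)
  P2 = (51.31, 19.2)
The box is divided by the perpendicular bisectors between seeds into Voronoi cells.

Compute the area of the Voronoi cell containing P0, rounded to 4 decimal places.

Area of P0's cell: 1145.2803

1. box [0,55]×[0,32]: [(0, 0) (55, 0) (55, 32) (0, 32)]
2. ⊥bis P0·P1 via (43.225,8.82): [(0, 0) (52.3582, 0) (19.2218, 32) (0, 32)]  |A|=1145.2803
3. ⊥bis P0·P2 via (45.93,12.625): [(0, 0) (52.3582, 0) (19.2218, 32) (0, 32)]  |A|=1145.2803
4. canonical 4-gon: [(0, 0) (52.3582, 0) (19.2218, 32) (0, 32)]
5. shoelace: 1145.2803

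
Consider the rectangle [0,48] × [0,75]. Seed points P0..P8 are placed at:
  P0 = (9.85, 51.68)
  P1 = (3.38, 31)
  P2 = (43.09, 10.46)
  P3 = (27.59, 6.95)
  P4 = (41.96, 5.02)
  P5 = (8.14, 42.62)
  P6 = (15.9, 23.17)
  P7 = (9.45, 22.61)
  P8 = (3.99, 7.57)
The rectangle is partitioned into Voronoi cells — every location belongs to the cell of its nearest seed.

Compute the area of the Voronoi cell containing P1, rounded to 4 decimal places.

1. box [0,48]×[0,75]: [(0, 0) (48, 0) (48, 75) (0, 75)]
2. ⊥bis P1·P0 via (6.615,41.34): [(0, 43.4096) (0, 0) (48, 0) (48, 28.3922)]  |A|=1723.2424
3. ⊥bis P1·P2 via (23.235,20.73): [(30.0957, 33.9938) (0, 43.4096) (0, 0) (12.5124, 0)]  |A|=865.8926
4. ⊥bis P1·P3 via (15.485,18.975): [(29.7602, 33.3452) (30.0957, 33.9938) (0, 43.4096) (0, 3.387)]  |A|=606.8798
5. ⊥bis P1·P4 via (22.67,18.01): [(29.7602, 33.3452) (30.0957, 33.9938) (0, 43.4096) (0, 3.387)]  |A|=606.8798
6. ⊥bis P1·P5 via (5.76,36.81): [(25.265, 28.82) (0, 39.1695) (0, 3.387)]  |A|=452.0221
7. ⊥bis P1·P6 via (9.64,27.085): [(13.6904, 33.5614) (0, 39.1695) (0, 11.6708)]  |A|=188.2332
8. ⊥bis P1·P7 via (6.415,26.805): [(11.9852, 30.8349) (13.6904, 33.5614) (0, 39.1695) (0, 22.1639)]  |A|=125.3527
9. ⊥bis P1·P8 via (3.685,19.285): [(11.9852, 30.8349) (13.6904, 33.5614) (0, 39.1695) (0, 22.1639)]  |A|=125.3527
10. canonical 4-gon: [(11.9852, 30.8349) (13.6904, 33.5614) (0, 39.1695) (0, 22.1639)]
11. shoelace: 125.3527

Area of P1's cell: 125.3527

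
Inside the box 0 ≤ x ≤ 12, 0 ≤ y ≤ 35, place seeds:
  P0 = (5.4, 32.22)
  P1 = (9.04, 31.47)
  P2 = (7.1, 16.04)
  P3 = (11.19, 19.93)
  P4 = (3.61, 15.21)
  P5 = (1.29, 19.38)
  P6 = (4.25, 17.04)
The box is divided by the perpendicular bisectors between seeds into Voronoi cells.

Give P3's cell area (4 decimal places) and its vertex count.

1. box [0,12]×[0,35]: [(0, 0) (12, 0) (12, 35) (0, 35)]
2. ⊥bis P3·P0 via (8.295,26.075): [(0, 22.1671) (0, 0) (12, 0) (12, 27.8205)]  |A|=299.9255
3. ⊥bis P3·P1 via (10.115,25.7): [(5.7877, 24.8938) (0, 22.1671) (0, 0) (12, 0) (12, 26.0512)]  |A|=294.4299
4. ⊥bis P3·P2 via (9.145,17.985): [(5.7877, 24.8938) (3.5685, 23.8483) (12, 14.9832) (12, 26.0512)]  |A|=48.6234
5. ⊥bis P3·P4 via (7.4,17.57): [(5.7877, 24.8938) (3.5685, 23.8483) (12, 14.9832) (12, 26.0512)]  |A|=48.6234
6. ⊥bis P3·P5 via (6.24,19.655): [(5.9473, 24.9235) (6.1583, 21.1252) (12, 14.9832) (12, 26.0512)]  |A|=43.9417
7. ⊥bis P3·P6 via (7.72,18.485): [(5.9473, 24.9235) (6.0872, 22.4061) (6.9805, 20.2608) (12, 14.9832) (12, 26.0512)]  |A|=43.4459
8. canonical 5-gon: [(5.9473, 24.9235) (6.0872, 22.4061) (6.9805, 20.2608) (12, 14.9832) (12, 26.0512)]
9. shoelace: 43.4459

Area of P3's cell: 43.4459 (5 vertices)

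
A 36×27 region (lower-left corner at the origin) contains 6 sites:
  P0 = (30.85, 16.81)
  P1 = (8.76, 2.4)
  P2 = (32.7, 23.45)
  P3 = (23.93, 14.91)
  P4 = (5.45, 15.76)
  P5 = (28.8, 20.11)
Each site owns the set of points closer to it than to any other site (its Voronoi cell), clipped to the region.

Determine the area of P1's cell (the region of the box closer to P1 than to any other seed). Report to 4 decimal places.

Area of P1's cell: 181.1002

1. box [0,36]×[0,27]: [(0, 0) (36, 0) (36, 27) (0, 27)]
2. ⊥bis P1·P0 via (19.805,9.605): [(0, 0) (26.0706, 0) (8.4577, 27) (0, 27)]  |A|=466.1326
3. ⊥bis P1·P2 via (20.73,12.925): [(0, 0) (26.0706, 0) (8.7554, 26.5436) (8.3541, 27) (0, 27)]  |A|=466.1089
4. ⊥bis P1·P3 via (16.345,8.655): [(0, 0) (23.4824, 0) (1.2167, 27) (0, 27)]  |A|=333.4379
5. ⊥bis P1·P4 via (7.105,9.08): [(0, 7.3197) (0, 0) (23.4824, 0) (14.4864, 10.9088)]  |A|=181.1002
6. ⊥bis P1·P5 via (18.78,11.255): [(0, 7.3197) (0, 0) (23.4824, 0) (14.4864, 10.9088)]  |A|=181.1002
7. canonical 4-gon: [(0, 7.3197) (0, 0) (23.4824, 0) (14.4864, 10.9088)]
8. shoelace: 181.1002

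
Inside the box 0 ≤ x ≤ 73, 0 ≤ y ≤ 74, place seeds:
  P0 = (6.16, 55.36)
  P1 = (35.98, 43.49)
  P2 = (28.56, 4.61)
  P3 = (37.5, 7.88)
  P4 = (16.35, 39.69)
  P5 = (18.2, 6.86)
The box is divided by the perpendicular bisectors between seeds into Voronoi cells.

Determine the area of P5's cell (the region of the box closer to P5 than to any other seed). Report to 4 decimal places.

Area of P5's cell: 568.1998

1. box [0,73]×[0,74]: [(0, 0) (73, 0) (73, 74) (0, 74)]
2. ⊥bis P5·P0 via (12.18,31.11): [(0, 28.0863) (0, 0) (73, 0) (73, 46.2084)]  |A|=2711.7585
3. ⊥bis P5·P1 via (27.09,25.175): [(13.955, 31.5506) (0, 28.0863) (0, 0) (73, 0) (73, 2.8905)]  |A|=1432.9073
4. ⊥bis P5·P2 via (23.38,5.735): [(27.5532, 24.9502) (13.955, 31.5506) (0, 28.0863) (0, 0) (22.1345, 0)]  |A|=732.6724
5. ⊥bis P5·P3 via (27.85,7.37): [(27.0446, 22.6086) (26.9042, 25.2652) (13.955, 31.5506) (0, 28.0863) (0, 0) (22.1345, 0)]  |A|=731.8325
6. ⊥bis P5·P4 via (17.275,23.275): [(27.0446, 22.6086) (26.9805, 23.8219) (0, 22.3015) (0, 0) (22.1345, 0)]  |A|=568.1998
7. canonical 5-gon: [(27.0446, 22.6086) (26.9805, 23.8219) (0, 22.3015) (0, 0) (22.1345, 0)]
8. shoelace: 568.1998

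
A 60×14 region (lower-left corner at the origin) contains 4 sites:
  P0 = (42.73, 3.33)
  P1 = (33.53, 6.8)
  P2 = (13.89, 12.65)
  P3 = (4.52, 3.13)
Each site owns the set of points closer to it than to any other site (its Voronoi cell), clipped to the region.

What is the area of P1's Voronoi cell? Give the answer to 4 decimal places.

1. box [0,60]×[0,14]: [(0, 0) (60, 0) (60, 14) (0, 14)]
2. ⊥bis P1·P0 via (38.13,5.065): [(0, 0) (36.2196, 0) (41.5, 14) (0, 14)]  |A|=544.0376
3. ⊥bis P1·P2 via (23.71,9.725): [(20.8133, 0) (36.2196, 0) (41.5, 14) (24.9834, 14)]  |A|=223.4611
4. ⊥bis P1·P3 via (19.025,4.965): [(20.8133, 0) (36.2196, 0) (41.5, 14) (24.9834, 14)]  |A|=223.4611
5. canonical 4-gon: [(20.8133, 0) (36.2196, 0) (41.5, 14) (24.9834, 14)]
6. shoelace: 223.4611

Area of P1's cell: 223.4611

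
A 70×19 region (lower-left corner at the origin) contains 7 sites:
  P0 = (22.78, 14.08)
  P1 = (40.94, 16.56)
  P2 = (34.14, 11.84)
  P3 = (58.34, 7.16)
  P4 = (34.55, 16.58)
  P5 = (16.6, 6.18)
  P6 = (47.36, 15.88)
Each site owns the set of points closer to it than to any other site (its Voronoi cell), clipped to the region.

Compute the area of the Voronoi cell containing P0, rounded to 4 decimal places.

Area of P0's cell: 149.9311

1. box [0,70]×[0,19]: [(0, 0) (70, 0) (70, 19) (0, 19)]
2. ⊥bis P0·P1 via (31.86,15.32): [(0, 0) (33.9522, 0) (31.3574, 19) (0, 19)]  |A|=620.4412
3. ⊥bis P0·P2 via (28.46,12.96): [(0, 0) (25.9045, 0) (29.651, 19) (0, 19)]  |A|=527.7772
4. ⊥bis P0·P3 via (40.56,10.62): [(0, 0) (25.9045, 0) (29.651, 19) (0, 19)]  |A|=527.7772
5. ⊥bis P0·P4 via (28.665,15.33): [(0, 0) (25.9045, 0) (28.801, 14.6895) (27.8855, 19) (0, 19)]  |A|=523.9721
6. ⊥bis P0·P5 via (19.69,10.13): [(26.8045, 4.5644) (28.801, 14.6895) (27.8855, 19) (8.3513, 19)]  |A|=149.9311
7. ⊥bis P0·P6 via (35.07,14.98): [(26.8045, 4.5644) (28.801, 14.6895) (27.8855, 19) (8.3513, 19)]  |A|=149.9311
8. canonical 4-gon: [(26.8045, 4.5644) (28.801, 14.6895) (27.8855, 19) (8.3513, 19)]
9. shoelace: 149.9311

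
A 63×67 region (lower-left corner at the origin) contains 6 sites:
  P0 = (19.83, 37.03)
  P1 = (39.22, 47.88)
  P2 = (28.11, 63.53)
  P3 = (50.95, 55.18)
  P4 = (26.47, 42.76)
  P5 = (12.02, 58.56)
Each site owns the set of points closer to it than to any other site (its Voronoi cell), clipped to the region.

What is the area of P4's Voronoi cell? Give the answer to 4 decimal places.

1. box [0,63]×[0,67]: [(0, 0) (63, 0) (63, 67) (0, 67)]
2. ⊥bis P4·P0 via (23.15,39.895): [(0, 66.7215) (57.5775, 0) (63, 0) (63, 67) (0, 67)]  |A|=2300.1719
3. ⊥bis P4·P1 via (32.845,45.32): [(0, 66.7215) (45.3577, 14.1604) (24.139, 67) (0, 67)]  |A|=644.0627
4. ⊥bis P4·P2 via (27.29,53.145): [(10.5771, 54.4647) (45.3577, 14.1604) (29.7817, 52.9483)]  |A|=360.6436
5. ⊥bis P4·P3 via (38.71,48.97): [(10.5771, 54.4647) (45.3577, 14.1604) (29.7817, 52.9483)]  |A|=360.6436
6. ⊥bis P4·P5 via (19.245,50.66): [(22.3856, 53.5323) (16.2355, 47.9076) (45.3577, 14.1604) (29.7817, 52.9483)]  |A|=324.5673
7. canonical 4-gon: [(22.3856, 53.5323) (16.2355, 47.9076) (45.3577, 14.1604) (29.7817, 52.9483)]
8. shoelace: 324.5673

Area of P4's cell: 324.5673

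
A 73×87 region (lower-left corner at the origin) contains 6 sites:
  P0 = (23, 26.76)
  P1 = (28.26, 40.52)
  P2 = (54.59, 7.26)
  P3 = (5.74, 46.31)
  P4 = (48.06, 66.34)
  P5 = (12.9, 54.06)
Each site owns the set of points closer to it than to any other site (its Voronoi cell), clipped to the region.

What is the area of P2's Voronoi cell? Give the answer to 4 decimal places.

1. box [0,73]×[0,87]: [(0, 0) (73, 0) (73, 87) (0, 87)]
2. ⊥bis P2·P0 via (38.795,17.01): [(28.295, 0) (73, 0) (73, 72.4221)]  |A|=1618.815
3. ⊥bis P2·P1 via (41.425,23.89): [(44.5872, 26.3933) (28.295, 0) (73, 0) (73, 48.8861)]  |A|=1284.4524
4. ⊥bis P2·P3 via (30.165,26.785): [(44.5872, 26.3933) (28.295, 0) (73, 0) (73, 48.8861)]  |A|=1284.4524
5. ⊥bis P2·P4 via (51.325,36.8): [(58.7727, 37.6232) (44.5872, 26.3933) (28.295, 0) (73, 0) (73, 39.1957)]  |A|=1215.5185
6. ⊥bis P2·P5 via (33.745,30.66): [(58.7727, 37.6232) (44.5872, 26.3933) (28.295, 0) (73, 0) (73, 39.1957)]  |A|=1215.5185
7. canonical 5-gon: [(58.7727, 37.6232) (44.5872, 26.3933) (28.295, 0) (73, 0) (73, 39.1957)]
8. shoelace: 1215.5185

Area of P2's cell: 1215.5185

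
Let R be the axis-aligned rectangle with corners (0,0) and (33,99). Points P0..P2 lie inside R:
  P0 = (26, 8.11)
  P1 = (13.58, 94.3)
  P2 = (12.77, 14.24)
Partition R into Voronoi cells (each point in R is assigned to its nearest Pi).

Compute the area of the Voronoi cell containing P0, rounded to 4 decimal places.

Area of P0's cell: 381.1132

1. box [0,33]×[0,99]: [(0, 0) (33, 0) (33, 99) (0, 99)]
2. ⊥bis P0·P1 via (19.79,51.205): [(0, 48.3533) (0, 0) (33, 0) (33, 53.1086)]  |A|=1674.12
3. ⊥bis P0·P2 via (19.385,11.175): [(14.2072, 0) (33, 0) (33, 40.5594)]  |A|=381.1132
4. canonical 3-gon: [(14.2072, 0) (33, 0) (33, 40.5594)]
5. shoelace: 381.1132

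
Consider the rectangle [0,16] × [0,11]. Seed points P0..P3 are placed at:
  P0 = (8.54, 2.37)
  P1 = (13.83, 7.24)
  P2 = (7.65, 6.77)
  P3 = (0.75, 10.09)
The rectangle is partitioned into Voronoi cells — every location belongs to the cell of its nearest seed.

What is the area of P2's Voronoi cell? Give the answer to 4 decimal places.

Area of P2's cell: 46.5758

1. box [0,16]×[0,11]: [(0, 0) (16, 0) (16, 11) (0, 11)]
2. ⊥bis P2·P0 via (8.095,4.57): [(0, 2.9326) (16, 6.169) (16, 11) (0, 11)]  |A|=103.1875
3. ⊥bis P2·P1 via (10.74,7.005): [(0, 2.9326) (10.8823, 5.1338) (10.4362, 11) (0, 11)]  |A|=74.5063
4. ⊥bis P2·P3 via (4.2,8.43): [(1.7225, 3.281) (10.8823, 5.1338) (10.4362, 11) (5.4366, 11)]  |A|=46.5758
5. canonical 4-gon: [(1.7225, 3.281) (10.8823, 5.1338) (10.4362, 11) (5.4366, 11)]
6. shoelace: 46.5758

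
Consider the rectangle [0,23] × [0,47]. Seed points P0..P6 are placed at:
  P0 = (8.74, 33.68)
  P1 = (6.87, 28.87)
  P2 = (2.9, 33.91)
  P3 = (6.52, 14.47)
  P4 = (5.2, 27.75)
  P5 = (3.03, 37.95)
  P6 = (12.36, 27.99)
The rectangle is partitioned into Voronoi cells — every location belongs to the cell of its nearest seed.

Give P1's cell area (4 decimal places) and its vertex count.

Area of P1's cell: 21.9997 (4 vertices)

1. box [0,23]×[0,47]: [(0, 0) (23, 0) (23, 47) (0, 47)]
2. ⊥bis P1·P0 via (7.805,31.275): [(0, 34.3094) (0, 0) (23, 0) (23, 25.3676)]  |A|=686.2851
3. ⊥bis P1·P2 via (4.885,31.39): [(5.7522, 32.0731) (0, 27.5421) (0, 0) (23, 0) (23, 25.3676)]  |A|=666.8218
4. ⊥bis P1·P3 via (6.695,21.67): [(5.7522, 32.0731) (0, 27.5421) (0, 21.8327) (23, 21.2737) (23, 25.3676)]  |A|=171.0979
5. ⊥bis P1·P4 via (6.035,28.31): [(5.7522, 32.0731) (4.2859, 30.9181) (10.551, 21.5763) (23, 21.2737) (23, 25.3676)]  |A|=110.3836
6. ⊥bis P1·P5 via (4.95,33.41): [(5.7522, 32.0731) (4.2859, 30.9181) (10.551, 21.5763) (23, 21.2737) (23, 25.3676)]  |A|=110.3836
7. ⊥bis P1·P6 via (9.615,28.43): [(9.9381, 30.4457) (5.7522, 32.0731) (4.2859, 30.9181) (8.9089, 24.0248)]  |A|=21.9997
8. canonical 4-gon: [(9.9381, 30.4457) (5.7522, 32.0731) (4.2859, 30.9181) (8.9089, 24.0248)]
9. shoelace: 21.9997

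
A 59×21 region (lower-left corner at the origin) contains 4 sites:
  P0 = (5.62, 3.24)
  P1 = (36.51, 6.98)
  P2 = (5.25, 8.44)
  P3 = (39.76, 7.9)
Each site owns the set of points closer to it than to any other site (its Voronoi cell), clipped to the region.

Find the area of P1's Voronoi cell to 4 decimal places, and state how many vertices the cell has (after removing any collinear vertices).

Area of P1's cell: 337.3918 (5 vertices)

1. box [0,59]×[0,21]: [(0, 0) (59, 0) (59, 21) (0, 21)]
2. ⊥bis P1·P0 via (21.065,5.11): [(21.6837, 0) (59, 0) (59, 21) (19.1411, 21)]  |A|=810.3395
3. ⊥bis P1·P2 via (20.88,7.71): [(20.8439, 6.9364) (21.6837, 0) (59, 0) (59, 21) (21.5007, 21)]  |A|=793.7473
4. ⊥bis P1·P3 via (38.135,7.44): [(20.8439, 6.9364) (21.6837, 0) (40.2411, 0) (34.2965, 21) (21.5007, 21)]  |A|=337.3918
5. canonical 5-gon: [(20.8439, 6.9364) (21.6837, 0) (40.2411, 0) (34.2965, 21) (21.5007, 21)]
6. shoelace: 337.3918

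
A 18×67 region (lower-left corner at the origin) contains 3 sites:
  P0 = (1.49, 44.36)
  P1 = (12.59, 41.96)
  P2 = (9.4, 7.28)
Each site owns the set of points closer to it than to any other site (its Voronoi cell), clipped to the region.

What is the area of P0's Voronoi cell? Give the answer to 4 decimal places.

1. box [0,18]×[0,67]: [(0, 0) (18, 0) (18, 67) (0, 67)]
2. ⊥bis P0·P1 via (7.04,43.16): [(0, 10.6) (12.1946, 67) (0, 67)]  |A|=343.8876
3. ⊥bis P0·P2 via (5.445,25.82): [(0, 24.6585) (3.1866, 25.3382) (12.1946, 67) (0, 67)]  |A|=321.4879
4. canonical 4-gon: [(0, 24.6585) (3.1866, 25.3382) (12.1946, 67) (0, 67)]
5. shoelace: 321.4879

Area of P0's cell: 321.4879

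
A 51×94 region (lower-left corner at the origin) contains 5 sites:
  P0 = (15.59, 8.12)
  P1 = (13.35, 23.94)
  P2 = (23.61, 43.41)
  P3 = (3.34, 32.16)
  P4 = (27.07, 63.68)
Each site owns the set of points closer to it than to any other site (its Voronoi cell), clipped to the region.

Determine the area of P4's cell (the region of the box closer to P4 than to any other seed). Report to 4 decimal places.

1. box [0,51]×[0,94]: [(0, 0) (51, 0) (51, 94) (0, 94)]
2. ⊥bis P4·P0 via (21.33,35.9): [(0, 40.3073) (51, 29.7695) (51, 94) (0, 94)]  |A|=3007.0426
3. ⊥bis P4·P1 via (20.21,43.81): [(0, 50.7874) (51, 33.1799) (51, 94) (0, 94)]  |A|=2652.8334
4. ⊥bis P4·P2 via (25.34,53.545): [(0, 57.8704) (51, 49.165) (51, 94) (0, 94)]  |A|=2064.5979
5. ⊥bis P4·P3 via (15.205,47.92): [(0, 59.3672) (2.571, 57.4316) (51, 49.165) (51, 94) (0, 94)]  |A|=2062.6738
6. canonical 5-gon: [(0, 59.3672) (2.571, 57.4316) (51, 49.165) (51, 94) (0, 94)]
7. shoelace: 2062.6738

Area of P4's cell: 2062.6738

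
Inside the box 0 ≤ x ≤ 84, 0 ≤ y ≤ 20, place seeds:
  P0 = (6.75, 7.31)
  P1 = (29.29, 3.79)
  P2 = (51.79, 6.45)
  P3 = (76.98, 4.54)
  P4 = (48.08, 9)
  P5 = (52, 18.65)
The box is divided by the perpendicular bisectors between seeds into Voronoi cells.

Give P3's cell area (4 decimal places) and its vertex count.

1. box [0,84]×[0,20]: [(0, 0) (84, 0) (84, 20) (0, 20)]
2. ⊥bis P3·P0 via (41.865,5.925): [(41.6313, 0) (84, 0) (84, 20) (42.4201, 20)]  |A|=839.4855
3. ⊥bis P3·P1 via (53.135,4.165): [(53.2005, 0) (84, 0) (84, 20) (52.886, 20)]  |A|=619.1353
4. ⊥bis P3·P2 via (64.385,5.495): [(63.9683, 0) (84, 0) (84, 20) (65.4848, 20)]  |A|=385.4683
5. ⊥bis P3·P4 via (62.53,6.77): [(63.9683, 0) (84, 0) (84, 20) (65.4848, 20)]  |A|=385.4683
6. ⊥bis P3·P5 via (64.49,11.595): [(64.903, 12.3261) (63.9683, 0) (84, 0) (84, 20) (69.2376, 20)]  |A|=371.0691
7. canonical 5-gon: [(64.903, 12.3261) (63.9683, 0) (84, 0) (84, 20) (69.2376, 20)]
8. shoelace: 371.0691

Area of P3's cell: 371.0691 (5 vertices)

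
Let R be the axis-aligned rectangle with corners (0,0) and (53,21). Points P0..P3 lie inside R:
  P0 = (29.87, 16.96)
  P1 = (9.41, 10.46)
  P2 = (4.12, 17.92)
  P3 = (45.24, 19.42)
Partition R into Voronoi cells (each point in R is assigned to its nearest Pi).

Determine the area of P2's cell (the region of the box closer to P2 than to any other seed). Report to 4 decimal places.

Area of P2's cell: 94.9960

1. box [0,53]×[0,21]: [(0, 0) (53, 0) (53, 21) (0, 21)]
2. ⊥bis P2·P0 via (16.995,17.44): [(0, 0) (16.3448, 0) (17.1277, 21) (0, 21)]  |A|=351.4616
3. ⊥bis P2·P1 via (6.765,14.19): [(0, 9.3928) (16.3685, 21) (0, 21)]  |A|=94.996
4. ⊥bis P2·P3 via (24.68,18.67): [(0, 9.3928) (16.3685, 21) (0, 21)]  |A|=94.996
5. canonical 3-gon: [(0, 9.3928) (16.3685, 21) (0, 21)]
6. shoelace: 94.996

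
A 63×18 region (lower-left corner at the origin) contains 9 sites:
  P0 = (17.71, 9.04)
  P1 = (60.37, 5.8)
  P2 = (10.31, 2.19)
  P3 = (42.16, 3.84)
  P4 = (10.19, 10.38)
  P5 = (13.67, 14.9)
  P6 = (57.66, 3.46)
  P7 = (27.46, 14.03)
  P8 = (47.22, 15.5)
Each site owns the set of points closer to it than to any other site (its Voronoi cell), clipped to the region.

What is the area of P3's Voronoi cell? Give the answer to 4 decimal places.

1. box [0,63]×[0,18]: [(0, 0) (63, 0) (63, 18) (0, 18)]
2. ⊥bis P3·P0 via (29.935,6.44): [(28.5653, 0) (63, 0) (63, 18) (32.3936, 18)]  |A|=585.3698
3. ⊥bis P3·P1 via (51.265,4.82): [(28.5653, 0) (51.7838, 0) (49.8464, 18) (32.3936, 18)]  |A|=366.0414
4. ⊥bis P3·P2 via (26.235,3.015): [(28.5653, 0) (51.7838, 0) (49.8464, 18) (32.3936, 18)]  |A|=366.0414
5. ⊥bis P3·P4 via (26.175,7.11): [(28.5653, 0) (51.7838, 0) (49.8464, 18) (32.3936, 18)]  |A|=366.0414
6. ⊥bis P3·P5 via (27.915,9.37): [(28.5653, 0) (51.7838, 0) (49.8464, 18) (32.3936, 18)]  |A|=366.0414
7. ⊥bis P3·P6 via (49.91,3.65): [(28.5653, 0) (49.8205, 0) (50.1847, 14.8565) (49.8464, 18) (32.3936, 18)]  |A|=351.4577
8. ⊥bis P3·P7 via (34.81,8.935): [(28.6163, 0) (49.8205, 0) (50.1847, 14.8565) (49.8464, 18) (41.0938, 18)]  |A|=272.6969
9. ⊥bis P3·P8 via (44.69,9.67): [(37.4865, 12.7961) (28.6163, 0) (49.8205, 0) (50.0011, 7.3652)]  |A|=182.2419
10. canonical 4-gon: [(37.4865, 12.7961) (28.6163, 0) (49.8205, 0) (50.0011, 7.3652)]
11. shoelace: 182.2419

Area of P3's cell: 182.2419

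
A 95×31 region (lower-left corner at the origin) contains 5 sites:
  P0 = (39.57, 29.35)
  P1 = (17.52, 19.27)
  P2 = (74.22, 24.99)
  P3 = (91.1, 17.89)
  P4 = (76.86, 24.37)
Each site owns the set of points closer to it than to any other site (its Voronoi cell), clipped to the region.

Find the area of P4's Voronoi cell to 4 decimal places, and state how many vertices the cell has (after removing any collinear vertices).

1. box [0,95]×[0,31]: [(0, 0) (95, 0) (95, 31) (0, 31)]
2. ⊥bis P4·P0 via (58.215,26.86): [(54.6279, 0) (95, 0) (95, 31) (58.7679, 31)]  |A|=1187.3652
3. ⊥bis P4·P1 via (47.19,21.82): [(54.6279, 0) (95, 0) (95, 31) (58.7679, 31)]  |A|=1187.3652
4. ⊥bis P4·P2 via (75.54,24.68): [(69.7439, 0) (95, 0) (95, 31) (77.0242, 31)]  |A|=670.0932
5. ⊥bis P4·P3 via (83.98,21.13): [(69.7439, 0) (74.3647, 0) (88.4714, 31) (77.0242, 31)]  |A|=249.0522
6. canonical 4-gon: [(69.7439, 0) (74.3647, 0) (88.4714, 31) (77.0242, 31)]
7. shoelace: 249.0522

Area of P4's cell: 249.0522 (4 vertices)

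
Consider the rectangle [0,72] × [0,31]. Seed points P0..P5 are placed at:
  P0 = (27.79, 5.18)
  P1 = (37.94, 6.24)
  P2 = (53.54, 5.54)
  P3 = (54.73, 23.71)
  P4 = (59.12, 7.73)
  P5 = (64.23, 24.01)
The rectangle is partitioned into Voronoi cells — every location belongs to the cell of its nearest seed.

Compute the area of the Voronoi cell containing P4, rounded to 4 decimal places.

1. box [0,72]×[0,31]: [(0, 0) (72, 0) (72, 31) (0, 31)]
2. ⊥bis P4·P0 via (43.455,6.455): [(43.9804, 0) (72, 0) (72, 31) (41.4572, 31)]  |A|=907.7168
3. ⊥bis P4·P1 via (48.53,6.985): [(49.0214, 0) (72, 0) (72, 31) (46.8406, 31)]  |A|=746.1398
4. ⊥bis P4·P2 via (56.33,6.635): [(46.8565, 30.7729) (58.9341, 0) (72, 0) (72, 31) (46.8406, 31)]  |A|=593.6192
5. ⊥bis P4·P3 via (56.925,15.72): [(53.1693, 14.6882) (58.9341, 0) (72, 0) (72, 19.8614)]  |A|=282.9595
6. ⊥bis P4·P5 via (61.675,15.87): [(59.7129, 16.4859) (53.1693, 14.6882) (58.9341, 0) (72, 0) (72, 12.6292)]  |A|=238.528
7. canonical 5-gon: [(59.7129, 16.4859) (53.1693, 14.6882) (58.9341, 0) (72, 0) (72, 12.6292)]
8. shoelace: 238.528

Area of P4's cell: 238.5280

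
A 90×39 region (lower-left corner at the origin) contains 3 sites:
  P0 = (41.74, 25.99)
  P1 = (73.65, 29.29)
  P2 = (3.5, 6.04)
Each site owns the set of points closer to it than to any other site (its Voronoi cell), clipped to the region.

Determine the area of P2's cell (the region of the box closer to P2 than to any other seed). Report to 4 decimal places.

1. box [0,90]×[0,39]: [(0, 0) (90, 0) (90, 39) (0, 39)]
2. ⊥bis P2·P0 via (22.62,16.015): [(0, 0) (30.9751, 0) (10.6286, 39) (0, 39)]  |A|=811.2725
3. ⊥bis P2·P1 via (38.575,17.665): [(0, 0) (30.9751, 0) (10.6286, 39) (0, 39)]  |A|=811.2725
4. canonical 4-gon: [(0, 0) (30.9751, 0) (10.6286, 39) (0, 39)]
5. shoelace: 811.2725

Area of P2's cell: 811.2725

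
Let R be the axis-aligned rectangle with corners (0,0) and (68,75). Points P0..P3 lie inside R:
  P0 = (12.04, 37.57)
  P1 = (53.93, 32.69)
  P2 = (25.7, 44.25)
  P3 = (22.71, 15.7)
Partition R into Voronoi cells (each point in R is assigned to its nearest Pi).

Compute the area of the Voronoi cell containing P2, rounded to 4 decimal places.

1. box [0,68]×[0,75]: [(0, 0) (68, 0) (68, 75) (0, 75)]
2. ⊥bis P2·P0 via (18.87,40.91): [(38.8758, 0) (68, 0) (68, 75) (2.1993, 75)]  |A|=3559.6834
3. ⊥bis P2·P1 via (39.815,38.47): [(30.8132, 16.4872) (54.7738, 75) (2.1993, 75)]  |A|=1538.1385
4. ⊥bis P2·P3 via (24.205,29.975): [(24.2181, 29.9736) (35.8375, 28.7567) (54.7738, 75) (2.1993, 75)]  |A|=1463.7993
5. canonical 4-gon: [(24.2181, 29.9736) (35.8375, 28.7567) (54.7738, 75) (2.1993, 75)]
6. shoelace: 1463.7993

Area of P2's cell: 1463.7993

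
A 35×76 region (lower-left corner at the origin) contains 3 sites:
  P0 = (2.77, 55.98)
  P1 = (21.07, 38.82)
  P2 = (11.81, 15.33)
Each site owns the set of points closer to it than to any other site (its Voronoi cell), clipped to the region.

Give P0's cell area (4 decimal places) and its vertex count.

Area of P0's cell: 792.7255 (4 vertices)

1. box [0,35]×[0,76]: [(0, 0) (35, 0) (35, 76) (0, 76)]
2. ⊥bis P0·P1 via (11.92,47.4): [(0, 34.6881) (35, 72.0133) (35, 76) (0, 76)]  |A|=792.7255
3. ⊥bis P0·P2 via (7.29,35.655): [(0, 34.6881) (35, 72.0133) (35, 76) (0, 76)]  |A|=792.7255
4. canonical 4-gon: [(0, 34.6881) (35, 72.0133) (35, 76) (0, 76)]
5. shoelace: 792.7255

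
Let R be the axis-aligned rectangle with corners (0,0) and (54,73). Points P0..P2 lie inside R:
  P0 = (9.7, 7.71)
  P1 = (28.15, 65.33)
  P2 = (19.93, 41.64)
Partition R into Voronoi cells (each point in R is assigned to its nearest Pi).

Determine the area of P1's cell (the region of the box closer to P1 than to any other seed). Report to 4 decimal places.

Area of P1's cell: 1109.2716

1. box [0,54]×[0,73]: [(0, 0) (54, 0) (54, 73) (0, 73)]
2. ⊥bis P1·P0 via (18.925,36.52): [(0, 42.5798) (54, 25.2889) (54, 73) (0, 73)]  |A|=2109.5438
3. ⊥bis P1·P2 via (24.04,53.485): [(0, 61.8264) (54, 43.0894) (54, 73) (0, 73)]  |A|=1109.2716
4. canonical 4-gon: [(0, 61.8264) (54, 43.0894) (54, 73) (0, 73)]
5. shoelace: 1109.2716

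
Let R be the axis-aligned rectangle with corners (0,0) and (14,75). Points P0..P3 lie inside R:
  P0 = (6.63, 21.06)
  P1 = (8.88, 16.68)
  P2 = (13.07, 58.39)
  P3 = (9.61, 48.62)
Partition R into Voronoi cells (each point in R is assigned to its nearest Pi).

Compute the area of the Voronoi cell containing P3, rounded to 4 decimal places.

1. box [0,14]×[0,75]: [(0, 0) (14, 0) (14, 75) (0, 75)]
2. ⊥bis P3·P0 via (8.12,34.84): [(0, 35.718) (14, 34.2042) (14, 75) (0, 75)]  |A|=560.5446
3. ⊥bis P3·P1 via (9.245,32.65): [(0, 35.718) (14, 34.2042) (14, 75) (0, 75)]  |A|=560.5446
4. ⊥bis P3·P2 via (11.34,53.505): [(0, 57.521) (0, 35.718) (14, 34.2042) (14, 52.563)]  |A|=281.1324
5. canonical 4-gon: [(0, 57.521) (0, 35.718) (14, 34.2042) (14, 52.563)]
6. shoelace: 281.1324

Area of P3's cell: 281.1324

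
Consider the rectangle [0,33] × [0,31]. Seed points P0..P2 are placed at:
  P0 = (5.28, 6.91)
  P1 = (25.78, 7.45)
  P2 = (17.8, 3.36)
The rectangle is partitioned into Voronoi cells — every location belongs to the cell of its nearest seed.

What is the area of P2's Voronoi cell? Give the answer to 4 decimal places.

Area of P2's cell: 131.6213

1. box [0,33]×[0,31]: [(0, 0) (33, 0) (33, 31) (0, 31)]
2. ⊥bis P2·P0 via (11.54,5.135): [(10.084, 0) (33, 0) (33, 31) (18.8739, 31)]  |A|=574.1523
3. ⊥bis P2·P1 via (21.79,5.405): [(15.2401, 18.1845) (10.084, 0) (24.5602, 0)]  |A|=131.6213
4. canonical 3-gon: [(15.2401, 18.1845) (10.084, 0) (24.5602, 0)]
5. shoelace: 131.6213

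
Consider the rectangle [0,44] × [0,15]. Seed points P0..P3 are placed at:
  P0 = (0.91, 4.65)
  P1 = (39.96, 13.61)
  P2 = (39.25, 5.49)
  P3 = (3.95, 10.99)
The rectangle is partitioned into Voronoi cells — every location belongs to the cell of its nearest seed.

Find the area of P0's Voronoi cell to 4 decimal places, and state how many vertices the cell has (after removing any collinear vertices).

Area of P0's cell: 84.1858 (3 vertices)

1. box [0,44]×[0,15]: [(0, 0) (44, 0) (44, 15) (0, 15)]
2. ⊥bis P0·P1 via (20.435,9.13): [(0, 0) (22.5299, 0) (19.0881, 15) (0, 15)]  |A|=312.135
3. ⊥bis P0·P2 via (20.08,5.07): [(0, 0) (20.1911, 0) (19.9442, 11.2691) (19.0881, 15) (0, 15)]  |A|=298.957
4. ⊥bis P0·P3 via (2.43,7.82): [(0, 8.9852) (0, 0) (18.7388, 0)]  |A|=84.1858
5. canonical 3-gon: [(0, 8.9852) (0, 0) (18.7388, 0)]
6. shoelace: 84.1858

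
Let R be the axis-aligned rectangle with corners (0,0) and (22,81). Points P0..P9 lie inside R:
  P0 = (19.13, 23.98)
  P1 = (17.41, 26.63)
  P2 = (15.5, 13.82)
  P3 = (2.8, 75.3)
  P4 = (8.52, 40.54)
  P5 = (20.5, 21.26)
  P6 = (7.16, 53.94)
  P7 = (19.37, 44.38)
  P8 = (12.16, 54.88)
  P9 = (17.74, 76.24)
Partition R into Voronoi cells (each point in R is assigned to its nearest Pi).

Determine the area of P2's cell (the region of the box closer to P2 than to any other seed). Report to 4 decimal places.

Area of P2's cell: 442.5573

1. box [0,22]×[0,81]: [(0, 0) (22, 0) (22, 81) (0, 81)]
2. ⊥bis P2·P0 via (17.315,18.9): [(0, 25.0864) (0, 0) (22, 0) (22, 17.2261)]  |A|=465.4374
3. ⊥bis P2·P1 via (16.455,20.225): [(11.5663, 20.9539) (0, 22.6785) (0, 0) (22, 0) (22, 17.2261)]  |A|=451.5122
4. ⊥bis P2·P3 via (9.15,44.56): [(11.5663, 20.9539) (0, 22.6785) (0, 0) (22, 0) (22, 17.2261)]  |A|=451.5122
5. ⊥bis P2·P4 via (12.01,27.18): [(11.5663, 20.9539) (0, 22.6785) (0, 0) (22, 0) (22, 17.2261)]  |A|=451.5122
6. ⊥bis P2·P5 via (18,17.54): [(14.4568, 19.9212) (11.5663, 20.9539) (0, 22.6785) (0, 0) (22, 0) (22, 14.8518)]  |A|=442.5573
7. ⊥bis P2·P6 via (11.33,33.88): [(14.4568, 19.9212) (11.5663, 20.9539) (0, 22.6785) (0, 0) (22, 0) (22, 14.8518)]  |A|=442.5573
8. ⊥bis P2·P7 via (17.435,29.1): [(14.4568, 19.9212) (11.5663, 20.9539) (0, 22.6785) (0, 0) (22, 0) (22, 14.8518)]  |A|=442.5573
9. ⊥bis P2·P8 via (13.83,34.35): [(14.4568, 19.9212) (11.5663, 20.9539) (0, 22.6785) (0, 0) (22, 0) (22, 14.8518)]  |A|=442.5573
10. ⊥bis P2·P9 via (16.62,45.03): [(14.4568, 19.9212) (11.5663, 20.9539) (0, 22.6785) (0, 0) (22, 0) (22, 14.8518)]  |A|=442.5573
11. canonical 6-gon: [(14.4568, 19.9212) (11.5663, 20.9539) (0, 22.6785) (0, 0) (22, 0) (22, 14.8518)]
12. shoelace: 442.5573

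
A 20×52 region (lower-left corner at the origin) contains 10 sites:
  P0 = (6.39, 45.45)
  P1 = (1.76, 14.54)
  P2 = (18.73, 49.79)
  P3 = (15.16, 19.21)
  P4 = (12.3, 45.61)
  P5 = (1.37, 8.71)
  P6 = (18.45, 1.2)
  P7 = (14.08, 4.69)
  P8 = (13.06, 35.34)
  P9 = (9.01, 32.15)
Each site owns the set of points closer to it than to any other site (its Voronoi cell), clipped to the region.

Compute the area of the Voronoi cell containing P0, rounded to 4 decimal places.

Area of P0's cell: 127.6217

1. box [0,20]×[0,52]: [(0, 0) (20, 0) (20, 52) (0, 52)]
2. ⊥bis P0·P1 via (4.075,29.995): [(0, 30.6054) (20, 27.6096) (20, 52) (0, 52)]  |A|=457.8501
3. ⊥bis P0·P2 via (12.56,47.62): [(0, 30.6054) (19.5753, 27.6732) (11.0195, 52) (0, 52)]  |A|=343.4382
4. ⊥bis P0·P3 via (10.775,32.33): [(0, 30.6054) (3.8773, 30.0246) (17.1841, 34.4721) (11.0195, 52) (0, 52)]  |A|=292.885
5. ⊥bis P0·P4 via (9.345,45.53): [(0, 30.6054) (3.8773, 30.0246) (9.712, 31.9747) (9.1698, 52) (0, 52)]  |A|=201.1811
6. ⊥bis P0·P5 via (3.88,27.08): [(0, 30.6054) (3.8773, 30.0246) (9.712, 31.9747) (9.1698, 52) (0, 52)]  |A|=201.1811
7. ⊥bis P0·P6 via (12.42,23.325): [(0, 30.6054) (3.8773, 30.0246) (9.712, 31.9747) (9.1698, 52) (0, 52)]  |A|=201.1811
8. ⊥bis P0·P7 via (10.235,25.07): [(0, 30.6054) (3.8773, 30.0246) (9.712, 31.9747) (9.1698, 52) (0, 52)]  |A|=201.1811
9. ⊥bis P0·P8 via (9.725,40.395): [(0, 33.979) (9.4882, 40.2388) (9.1698, 52) (0, 52)]  |A|=139.418
10. ⊥bis P0·P9 via (7.7,38.8): [(0, 37.2832) (7.1403, 38.6897) (9.4882, 40.2388) (9.1698, 52) (0, 52)]  |A|=127.6217
11. canonical 5-gon: [(0, 37.2832) (7.1403, 38.6897) (9.4882, 40.2388) (9.1698, 52) (0, 52)]
12. shoelace: 127.6217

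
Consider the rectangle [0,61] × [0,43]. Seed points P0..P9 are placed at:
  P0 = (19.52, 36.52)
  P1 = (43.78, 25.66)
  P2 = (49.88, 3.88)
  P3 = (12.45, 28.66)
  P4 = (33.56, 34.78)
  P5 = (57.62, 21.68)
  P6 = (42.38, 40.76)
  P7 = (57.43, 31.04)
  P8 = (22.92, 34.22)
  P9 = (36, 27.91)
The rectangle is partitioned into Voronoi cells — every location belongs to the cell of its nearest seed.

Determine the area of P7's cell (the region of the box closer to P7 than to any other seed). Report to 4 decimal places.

Area of P7's cell: 169.8838

1. box [0,61]×[0,43]: [(0, 0) (61, 0) (61, 43) (0, 43)]
2. ⊥bis P7·P0 via (38.475,33.78): [(33.592, 0) (61, 0) (61, 43) (39.8078, 43)]  |A|=1044.9047
3. ⊥bis P7·P1 via (50.605,28.35): [(61, 1.9761) (61, 43) (44.8309, 43)]  |A|=331.6608
4. ⊥bis P7·P2 via (53.655,17.46): [(55.05, 17.0722) (61, 15.4182) (61, 43) (44.8309, 43)]  |A|=291.6706
5. ⊥bis P7·P3 via (34.94,29.85): [(55.05, 17.0722) (61, 15.4182) (61, 43) (44.8309, 43)]  |A|=291.6706
6. ⊥bis P7·P4 via (45.495,32.91): [(46.4373, 38.9242) (55.05, 17.0722) (61, 15.4182) (61, 43) (47.0759, 43)]  |A|=287.0953
7. ⊥bis P7·P5 via (57.525,26.36): [(46.4373, 38.9242) (51.438, 26.2364) (61, 26.4305) (61, 43) (47.0759, 43)]  |A|=210.1692
8. ⊥bis P7·P6 via (49.905,35.9): [(48.4917, 33.7117) (51.438, 26.2364) (61, 26.4305) (61, 43) (54.4905, 43)]  |A|=169.8838
9. ⊥bis P7·P8 via (40.175,32.63): [(48.4917, 33.7117) (51.438, 26.2364) (61, 26.4305) (61, 43) (54.4905, 43)]  |A|=169.8838
10. ⊥bis P7·P9 via (46.715,29.475): [(48.4917, 33.7117) (51.438, 26.2364) (61, 26.4305) (61, 43) (54.4905, 43)]  |A|=169.8838
11. canonical 5-gon: [(48.4917, 33.7117) (51.438, 26.2364) (61, 26.4305) (61, 43) (54.4905, 43)]
12. shoelace: 169.8838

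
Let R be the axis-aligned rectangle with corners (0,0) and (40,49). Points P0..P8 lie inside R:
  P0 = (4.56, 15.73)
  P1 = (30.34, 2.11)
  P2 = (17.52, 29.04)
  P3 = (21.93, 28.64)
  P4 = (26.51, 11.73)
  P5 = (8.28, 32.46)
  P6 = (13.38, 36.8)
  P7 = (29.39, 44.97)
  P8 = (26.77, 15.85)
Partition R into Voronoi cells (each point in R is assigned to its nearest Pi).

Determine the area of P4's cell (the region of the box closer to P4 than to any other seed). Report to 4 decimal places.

1. box [0,40]×[0,49]: [(0, 0) (40, 0) (40, 49) (0, 49)]
2. ⊥bis P4·P0 via (15.535,13.73): [(13.0329, 0) (40, 0) (40, 49) (21.9623, 49)]  |A|=1102.6155
3. ⊥bis P4·P1 via (28.425,6.92): [(13.1886, 0.8539) (40, 11.5283) (40, 49) (21.9623, 49)]  |A|=936.5558
4. ⊥bis P4·P2 via (22.015,20.385): [(16.1971, 17.3635) (13.1886, 0.8539) (40, 11.5283) (40, 29.7256)]  |A|=421.8379
5. ⊥bis P4·P3 via (24.22,20.185): [(18.807, 18.7189) (16.1971, 17.3635) (13.1886, 0.8539) (40, 11.5283) (40, 24.4589)]  |A|=366.0301
6. ⊥bis P4·P5 via (17.395,22.095): [(18.807, 18.7189) (16.1971, 17.3635) (13.1886, 0.8539) (40, 11.5283) (40, 24.4589)]  |A|=366.0301
7. ⊥bis P4·P6 via (19.945,24.265): [(18.807, 18.7189) (16.1971, 17.3635) (13.1886, 0.8539) (40, 11.5283) (40, 24.4589)]  |A|=366.0301
8. ⊥bis P4·P7 via (27.95,28.35): [(18.807, 18.7189) (16.1971, 17.3635) (13.1886, 0.8539) (40, 11.5283) (40, 24.4589)]  |A|=366.0301
9. ⊥bis P4·P8 via (26.64,13.79): [(15.6721, 14.4822) (13.1886, 0.8539) (40, 11.5283) (40, 12.9469)]  |A|=186.6963
10. canonical 4-gon: [(15.6721, 14.4822) (13.1886, 0.8539) (40, 11.5283) (40, 12.9469)]
11. shoelace: 186.6963

Area of P4's cell: 186.6963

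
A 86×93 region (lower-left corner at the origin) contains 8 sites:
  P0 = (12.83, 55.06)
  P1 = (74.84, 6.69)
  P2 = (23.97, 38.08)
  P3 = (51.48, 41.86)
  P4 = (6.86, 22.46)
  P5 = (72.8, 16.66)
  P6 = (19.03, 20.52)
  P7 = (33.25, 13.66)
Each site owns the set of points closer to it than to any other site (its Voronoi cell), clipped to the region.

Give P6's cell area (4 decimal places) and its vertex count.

1. box [0,86]×[0,93]: [(0, 0) (86, 0) (86, 93) (0, 93)]
2. ⊥bis P6·P0 via (15.93,37.79): [(0, 34.9305) (0, 0) (86, 0) (86, 50.3677)]  |A|=3667.8243
3. ⊥bis P6·P1 via (46.935,13.605): [(54.6505, 44.7404) (0, 34.9305) (0, 0) (43.5636, 0)]  |A|=1929.0127
4. ⊥bis P6·P2 via (21.5,29.3): [(48.9132, 21.5881) (0.9068, 35.0933) (0, 34.9305) (0, 0) (43.5636, 0)]  |A|=1334.5404
5. ⊥bis P6·P3 via (35.255,31.19): [(46.9034, 13.4773) (39.9025, 24.123) (0.9068, 35.0933) (0, 34.9305) (0, 0) (43.5636, 0)]  |A|=1295.4506
6. ⊥bis P6·P4 via (12.945,21.49): [(46.9034, 13.4773) (39.9025, 24.123) (14.5037, 31.2682) (9.5193, 0) (43.5636, 0)]  |A|=890.4724
7. ⊥bis P6·P5 via (45.915,18.59): [(44.9952, 5.777) (45.6814, 15.3355) (39.9025, 24.123) (14.5037, 31.2682) (9.5193, 0) (43.5636, 0)]  |A|=883.9947
8. ⊥bis P6·P7 via (26.14,17.09): [(30.772, 26.6916) (14.5037, 31.2682) (9.5193, 0) (17.8955, 0)]  |A|=377.5318
9. canonical 4-gon: [(30.772, 26.6916) (14.5037, 31.2682) (9.5193, 0) (17.8955, 0)]
10. shoelace: 377.5318

Area of P6's cell: 377.5318 (4 vertices)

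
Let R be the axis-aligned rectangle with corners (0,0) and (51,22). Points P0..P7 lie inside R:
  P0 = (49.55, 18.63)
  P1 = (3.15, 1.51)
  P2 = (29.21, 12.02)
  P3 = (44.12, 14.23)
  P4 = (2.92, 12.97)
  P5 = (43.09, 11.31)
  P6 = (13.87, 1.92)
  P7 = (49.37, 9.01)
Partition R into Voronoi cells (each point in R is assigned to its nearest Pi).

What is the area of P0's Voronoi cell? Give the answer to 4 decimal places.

Area of P0's cell: 43.8994

1. box [0,51]×[0,22]: [(0, 0) (51, 0) (51, 22) (0, 22)]
2. ⊥bis P0·P1 via (26.35,10.07): [(30.0655, 0) (51, 0) (51, 22) (21.9482, 22)]  |A|=549.849
3. ⊥bis P0·P2 via (39.38,15.325): [(44.3602, 0) (51, 0) (51, 22) (37.2108, 22)]  |A|=224.7186
4. ⊥bis P0·P3 via (46.835,16.43): [(51, 11.29) (51, 22) (42.3216, 22)]  |A|=46.473
5. ⊥bis P0·P4 via (26.235,15.8): [(51, 11.29) (51, 22) (42.3216, 22)]  |A|=46.473
6. ⊥bis P0·P5 via (46.32,14.97): [(51, 11.29) (51, 22) (42.3216, 22)]  |A|=46.473
7. ⊥bis P0·P6 via (31.71,10.275): [(51, 11.29) (51, 22) (42.3216, 22)]  |A|=46.473
8. ⊥bis P0·P7 via (49.46,13.82): [(48.9421, 13.8297) (51, 13.7912) (51, 22) (42.3216, 22)]  |A|=43.8994
9. canonical 4-gon: [(48.9421, 13.8297) (51, 13.7912) (51, 22) (42.3216, 22)]
10. shoelace: 43.8994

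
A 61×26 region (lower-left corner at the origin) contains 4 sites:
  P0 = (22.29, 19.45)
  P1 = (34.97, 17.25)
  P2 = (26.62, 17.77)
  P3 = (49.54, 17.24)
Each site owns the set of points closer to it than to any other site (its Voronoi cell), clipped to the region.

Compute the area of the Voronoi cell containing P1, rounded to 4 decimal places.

Area of P1's cell: 305.1867

1. box [0,61]×[0,26]: [(0, 0) (61, 0) (61, 26) (0, 26)]
2. ⊥bis P1·P0 via (28.63,18.35): [(25.4462, 0) (61, 0) (61, 26) (29.9573, 26)]  |A|=865.7541
3. ⊥bis P1·P2 via (30.795,17.51): [(29.7046, 0) (61, 0) (61, 26) (31.3237, 26)]  |A|=792.6324
4. ⊥bis P1·P3 via (42.255,17.245): [(29.7046, 0) (42.2432, 0) (42.261, 26) (31.3237, 26)]  |A|=305.1867
5. canonical 4-gon: [(29.7046, 0) (42.2432, 0) (42.261, 26) (31.3237, 26)]
6. shoelace: 305.1867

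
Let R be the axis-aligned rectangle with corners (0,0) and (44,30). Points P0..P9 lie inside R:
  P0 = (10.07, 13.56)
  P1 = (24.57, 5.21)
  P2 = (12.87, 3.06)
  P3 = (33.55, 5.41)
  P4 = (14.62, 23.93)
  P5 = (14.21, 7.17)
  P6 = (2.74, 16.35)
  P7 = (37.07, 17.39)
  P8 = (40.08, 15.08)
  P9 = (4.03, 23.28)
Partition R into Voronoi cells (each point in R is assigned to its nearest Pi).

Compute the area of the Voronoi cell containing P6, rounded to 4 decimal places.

Area of P6's cell: 80.0260

1. box [0,44]×[0,30]: [(0, 0) (44, 0) (44, 30) (0, 30)]
2. ⊥bis P6·P0 via (6.405,14.955): [(0, 0) (0.7127, 0) (12.1315, 30) (0, 30)]  |A|=192.6638
3. ⊥bis P6·P1 via (13.655,10.78): [(0, 0) (0.7127, 0) (12.1315, 30) (0, 30)]  |A|=192.6638
4. ⊥bis P6·P2 via (7.805,9.705): [(0, 3.7558) (3.0178, 6.0561) (12.1315, 30) (0, 30)]  |A|=184.8385
5. ⊥bis P6·P3 via (18.145,10.88): [(0, 3.7558) (3.0178, 6.0561) (12.1315, 30) (0, 30)]  |A|=184.8385
6. ⊥bis P6·P4 via (8.68,20.14): [(0, 3.7558) (3.0178, 6.0561) (8.4912, 20.4359) (2.3889, 30) (0, 30)]  |A|=138.2486
7. ⊥bis P6·P5 via (8.475,11.76): [(0, 3.7558) (3.0178, 6.0561) (8.4912, 20.4359) (2.3889, 30) (0, 30)]  |A|=138.2486
8. ⊥bis P6·P7 via (19.905,16.87): [(0, 3.7558) (3.0178, 6.0561) (8.4912, 20.4359) (2.3889, 30) (0, 30)]  |A|=138.2486
9. ⊥bis P6·P8 via (21.41,15.715): [(0, 3.7558) (3.0178, 6.0561) (8.4912, 20.4359) (2.3889, 30) (0, 30)]  |A|=138.2486
10. ⊥bis P6·P9 via (3.385,19.815): [(0, 20.4451) (0, 3.7558) (3.0178, 6.0561) (7.9326, 18.9685)]  |A|=80.026
11. canonical 4-gon: [(0, 20.4451) (0, 3.7558) (3.0178, 6.0561) (7.9326, 18.9685)]
12. shoelace: 80.026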